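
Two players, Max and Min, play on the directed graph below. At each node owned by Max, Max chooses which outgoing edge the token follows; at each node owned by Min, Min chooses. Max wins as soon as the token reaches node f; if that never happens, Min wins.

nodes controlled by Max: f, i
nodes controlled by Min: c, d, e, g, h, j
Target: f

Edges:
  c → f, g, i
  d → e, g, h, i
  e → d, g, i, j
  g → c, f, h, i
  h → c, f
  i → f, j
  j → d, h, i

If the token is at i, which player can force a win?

Max

A0 = {f}
A1: add {i} — i (Max) has i→f.
A2 = A1; e.g. c (Min) can still go to g. Fixed point.
i ∈ A1, so Max can force the target.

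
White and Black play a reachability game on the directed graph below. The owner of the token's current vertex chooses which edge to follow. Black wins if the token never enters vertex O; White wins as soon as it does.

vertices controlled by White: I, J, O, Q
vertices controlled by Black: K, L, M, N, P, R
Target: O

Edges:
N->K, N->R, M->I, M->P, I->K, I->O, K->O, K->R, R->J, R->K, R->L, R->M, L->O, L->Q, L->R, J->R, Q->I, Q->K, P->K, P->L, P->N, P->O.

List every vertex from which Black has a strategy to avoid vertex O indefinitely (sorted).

J, K, L, M, N, P, R

A0 = {O}
A1: add {I} — I (White) has I→O.
A2: add {Q} — Q (White) has Q→I.
A3 = A2; e.g. J (White) has no edge into A2. Fixed point.
White's attractor = {I, O, Q}; Black avoids the target exactly from the complement.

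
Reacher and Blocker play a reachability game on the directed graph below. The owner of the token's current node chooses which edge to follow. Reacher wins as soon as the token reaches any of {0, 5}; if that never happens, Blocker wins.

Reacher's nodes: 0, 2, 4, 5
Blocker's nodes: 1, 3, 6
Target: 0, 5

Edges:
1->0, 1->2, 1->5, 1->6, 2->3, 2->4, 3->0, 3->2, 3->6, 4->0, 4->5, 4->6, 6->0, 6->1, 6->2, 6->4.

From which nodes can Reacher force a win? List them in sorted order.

A0 = {0, 5}
A1: add {4} — 4 (Reacher) has 4→0.
A2: add {2} — 2 (Reacher) has 2→4.
A3 = A2; e.g. 1 (Blocker) can still go to 6. Fixed point.
Reacher's winning region = {0, 2, 4, 5}.

0, 2, 4, 5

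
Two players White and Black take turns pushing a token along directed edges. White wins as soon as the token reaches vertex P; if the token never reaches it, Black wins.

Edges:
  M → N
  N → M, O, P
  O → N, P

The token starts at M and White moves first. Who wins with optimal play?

Track states (vertex, player-to-move).
A0 = {(P,White), (P,Black)}
A1: add {(N,White), (O,White)}.
A2: add {(M,Black), (O,Black)}.
A3 = A2; e.g. (M,White) stays out. (M,White) never enters ⇒ Black avoids the target.

Black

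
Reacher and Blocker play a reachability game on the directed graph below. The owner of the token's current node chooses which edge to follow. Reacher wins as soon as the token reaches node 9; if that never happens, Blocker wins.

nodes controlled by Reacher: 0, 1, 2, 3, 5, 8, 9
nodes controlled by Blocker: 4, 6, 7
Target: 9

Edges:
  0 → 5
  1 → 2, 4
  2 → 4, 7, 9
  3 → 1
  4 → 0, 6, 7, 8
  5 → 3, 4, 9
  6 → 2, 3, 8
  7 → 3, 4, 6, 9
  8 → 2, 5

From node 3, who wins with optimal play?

Reacher

A0 = {9}
A1: add {2, 5} — 2 (Reacher) has 2→9; 5 (Reacher) has 5→9.
A2: add {0, 1, 8} — 0 (Reacher) has 0→5; 1 (Reacher) has 1→2; 8 (Reacher) has 8→2.
A3: add {3} — 3 (Reacher) has 3→1.
3 ∈ A3, so Reacher can force the target.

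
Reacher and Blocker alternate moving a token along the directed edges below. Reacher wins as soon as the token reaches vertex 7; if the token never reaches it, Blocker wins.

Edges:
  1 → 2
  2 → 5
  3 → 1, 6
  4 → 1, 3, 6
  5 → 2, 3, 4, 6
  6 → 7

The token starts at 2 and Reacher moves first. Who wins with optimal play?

Track states (vertex, player-to-move).
A0 = {(7,Reacher), (7,Blocker)}
A1: add {(6,Reacher), (6,Blocker)}.
A2: add {(3,Reacher), (4,Reacher), (5,Reacher)}.
A3: add {(2,Blocker)}.
A4: add {(1,Reacher)}.
A5: add {(3,Blocker), (4,Blocker)}.
A6 = A5; e.g. (1,Blocker) stays out. (2,Reacher) never enters ⇒ Blocker avoids the target.

Blocker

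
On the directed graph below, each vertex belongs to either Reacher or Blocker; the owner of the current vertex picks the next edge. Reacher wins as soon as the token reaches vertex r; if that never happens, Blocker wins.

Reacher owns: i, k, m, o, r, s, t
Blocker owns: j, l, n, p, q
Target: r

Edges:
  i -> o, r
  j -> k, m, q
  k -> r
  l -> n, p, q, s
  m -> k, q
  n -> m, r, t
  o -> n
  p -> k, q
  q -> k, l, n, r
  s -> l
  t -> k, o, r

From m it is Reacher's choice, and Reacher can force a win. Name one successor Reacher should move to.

A0 = {r}
A1: add {i, k, t} — i (Reacher) has i→r; k (Reacher) has k→r; t (Reacher) has t→r.
A2: add {m} — m (Reacher) has m→k.
A3: add {n} — n (Blocker): all of {m, r, t} already in.
A4: add {o} — o (Reacher) has o→n.
A5 = A4; e.g. j (Blocker) can still go to q. Fixed point.
From m, successor k is in the attractor (rank 1); the other successor q is not.

k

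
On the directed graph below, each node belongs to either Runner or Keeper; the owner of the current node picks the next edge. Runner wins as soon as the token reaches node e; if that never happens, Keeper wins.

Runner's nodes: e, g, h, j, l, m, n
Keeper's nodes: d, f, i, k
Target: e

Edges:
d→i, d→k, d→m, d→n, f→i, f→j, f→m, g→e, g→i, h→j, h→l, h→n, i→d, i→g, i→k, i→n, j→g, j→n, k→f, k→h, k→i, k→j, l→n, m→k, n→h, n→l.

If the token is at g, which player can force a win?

A0 = {e}
A1: add {g} — g (Runner) has g→e.
g ∈ A1, so Runner can force the target.

Runner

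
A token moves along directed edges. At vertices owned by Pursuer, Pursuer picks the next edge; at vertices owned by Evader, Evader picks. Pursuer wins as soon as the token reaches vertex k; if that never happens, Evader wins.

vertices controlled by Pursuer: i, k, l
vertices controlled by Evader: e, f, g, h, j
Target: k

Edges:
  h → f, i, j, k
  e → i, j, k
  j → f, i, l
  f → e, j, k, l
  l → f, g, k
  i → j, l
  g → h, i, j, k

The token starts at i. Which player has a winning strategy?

Pursuer

A0 = {k}
A1: add {l} — l (Pursuer) has l→k.
A2: add {i} — i (Pursuer) has i→l.
A3 = A2; e.g. e (Evader) can still go to j. Fixed point.
i ∈ A2, so Pursuer can force the target.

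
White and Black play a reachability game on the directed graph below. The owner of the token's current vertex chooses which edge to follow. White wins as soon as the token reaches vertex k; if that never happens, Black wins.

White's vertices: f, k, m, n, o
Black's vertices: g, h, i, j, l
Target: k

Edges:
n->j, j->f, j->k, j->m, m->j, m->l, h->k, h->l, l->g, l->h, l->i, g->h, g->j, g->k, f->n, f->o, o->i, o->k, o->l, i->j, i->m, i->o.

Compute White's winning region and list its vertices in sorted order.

A0 = {k}
A1: add {o} — o (White) has o→k.
A2: add {f} — f (White) has f→o.
A3 = A2; e.g. g (Black) can still go to h. Fixed point.
White's winning region = {f, k, o}.

f, k, o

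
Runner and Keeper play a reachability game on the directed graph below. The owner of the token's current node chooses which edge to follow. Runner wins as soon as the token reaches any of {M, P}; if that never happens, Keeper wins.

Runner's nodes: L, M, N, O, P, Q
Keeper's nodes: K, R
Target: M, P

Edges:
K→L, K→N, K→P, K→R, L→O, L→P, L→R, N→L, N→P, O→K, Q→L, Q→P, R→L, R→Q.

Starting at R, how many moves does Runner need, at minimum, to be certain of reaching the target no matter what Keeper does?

A0 = {M, P}
A1: add {L, N, Q} — L (Runner) has L→P; N (Runner) has N→P; Q (Runner) has Q→P.
A2: add {R} — R (Keeper): all of {L, Q} already in.
R enters the attractor at level 2, so Runner can force the target in 2 moves from there.

2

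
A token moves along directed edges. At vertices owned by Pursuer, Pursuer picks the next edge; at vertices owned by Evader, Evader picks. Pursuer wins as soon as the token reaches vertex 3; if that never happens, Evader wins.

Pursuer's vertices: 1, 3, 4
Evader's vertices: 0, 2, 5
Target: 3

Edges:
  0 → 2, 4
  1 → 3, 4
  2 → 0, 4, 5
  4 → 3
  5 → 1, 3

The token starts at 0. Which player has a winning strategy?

A0 = {3}
A1: add {1, 4} — 1 (Pursuer) has 1→3; 4 (Pursuer) has 4→3.
A2: add {5} — 5 (Evader): all of {1, 3} already in.
A3 = A2; e.g. 0 (Evader) can still go to 2. Fixed point.
0 never enters the attractor, so Evader can avoid the target forever.

Evader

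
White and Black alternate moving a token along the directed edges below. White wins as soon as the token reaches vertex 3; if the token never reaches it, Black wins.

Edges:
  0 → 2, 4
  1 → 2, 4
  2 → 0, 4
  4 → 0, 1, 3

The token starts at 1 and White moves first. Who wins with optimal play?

Track states (vertex, player-to-move).
A0 = {(3,White), (3,Black)}
A1: add {(4,White)}.
A2 = A1; e.g. (0,White) stays out. (1,White) never enters ⇒ Black avoids the target.

Black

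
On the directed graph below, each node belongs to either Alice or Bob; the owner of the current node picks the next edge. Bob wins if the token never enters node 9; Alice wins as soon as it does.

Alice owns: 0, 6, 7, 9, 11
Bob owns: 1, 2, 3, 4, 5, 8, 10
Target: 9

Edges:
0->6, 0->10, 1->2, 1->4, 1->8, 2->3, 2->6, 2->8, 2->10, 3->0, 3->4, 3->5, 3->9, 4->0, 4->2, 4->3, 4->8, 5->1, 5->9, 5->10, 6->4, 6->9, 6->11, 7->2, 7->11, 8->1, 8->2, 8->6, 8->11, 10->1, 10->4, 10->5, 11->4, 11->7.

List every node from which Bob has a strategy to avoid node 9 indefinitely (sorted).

A0 = {9}
A1: add {6} — 6 (Alice) has 6→9.
A2: add {0} — 0 (Alice) has 0→6.
A3 = A2; e.g. 1 (Bob) can still go to 2. Fixed point.
Alice's attractor = {0, 6, 9}; Bob avoids the target exactly from the complement.

1, 2, 3, 4, 5, 7, 8, 10, 11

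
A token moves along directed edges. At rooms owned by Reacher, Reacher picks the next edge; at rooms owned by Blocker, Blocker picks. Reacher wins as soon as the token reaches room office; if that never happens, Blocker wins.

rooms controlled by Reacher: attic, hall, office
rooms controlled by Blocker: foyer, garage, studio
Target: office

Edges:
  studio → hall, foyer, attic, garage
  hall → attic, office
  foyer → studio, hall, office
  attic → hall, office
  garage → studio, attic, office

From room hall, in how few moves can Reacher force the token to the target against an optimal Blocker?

1

A0 = {office}
A1: add {attic, hall} — hall (Reacher) has hall→office; attic (Reacher) has attic→office.
A2 = A1; e.g. studio (Blocker) can still go to foyer. Fixed point.
hall enters the attractor at level 1, so Reacher can force the target in 1 move from there.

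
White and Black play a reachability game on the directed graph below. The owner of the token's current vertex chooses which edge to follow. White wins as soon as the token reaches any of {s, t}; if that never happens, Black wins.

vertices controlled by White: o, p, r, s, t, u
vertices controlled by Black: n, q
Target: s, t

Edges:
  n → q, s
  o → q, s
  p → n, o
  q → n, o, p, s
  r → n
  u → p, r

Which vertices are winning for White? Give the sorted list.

A0 = {s, t}
A1: add {o} — o (White) has o→s.
A2: add {p} — p (White) has p→o.
A3: add {u} — u (White) has u→p.
A4 = A3; e.g. n (Black) can still go to q. Fixed point.
White's winning region = {o, p, s, t, u}.

o, p, s, t, u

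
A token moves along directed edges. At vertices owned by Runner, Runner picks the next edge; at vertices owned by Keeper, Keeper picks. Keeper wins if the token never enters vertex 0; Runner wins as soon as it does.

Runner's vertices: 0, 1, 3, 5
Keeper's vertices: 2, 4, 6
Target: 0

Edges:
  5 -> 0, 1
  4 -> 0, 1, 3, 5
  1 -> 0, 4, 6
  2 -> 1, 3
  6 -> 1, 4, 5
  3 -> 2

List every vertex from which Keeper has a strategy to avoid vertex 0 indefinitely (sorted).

A0 = {0}
A1: add {1, 5} — 1 (Runner) has 1→0; 5 (Runner) has 5→0.
A2 = A1; e.g. 2 (Keeper) can still go to 3. Fixed point.
Runner's attractor = {0, 1, 5}; Keeper avoids the target exactly from the complement.

2, 3, 4, 6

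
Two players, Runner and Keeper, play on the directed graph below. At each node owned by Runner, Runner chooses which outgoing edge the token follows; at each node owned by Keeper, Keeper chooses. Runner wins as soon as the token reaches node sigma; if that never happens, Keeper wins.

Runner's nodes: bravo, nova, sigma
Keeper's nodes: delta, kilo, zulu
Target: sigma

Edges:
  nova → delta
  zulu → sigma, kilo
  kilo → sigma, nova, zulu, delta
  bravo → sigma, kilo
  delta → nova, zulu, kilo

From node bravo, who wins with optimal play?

A0 = {sigma}
A1: add {bravo} — bravo (Runner) has bravo→sigma.
A2 = A1; e.g. nova (Runner) has no edge into A1. Fixed point.
bravo ∈ A1, so Runner can force the target.

Runner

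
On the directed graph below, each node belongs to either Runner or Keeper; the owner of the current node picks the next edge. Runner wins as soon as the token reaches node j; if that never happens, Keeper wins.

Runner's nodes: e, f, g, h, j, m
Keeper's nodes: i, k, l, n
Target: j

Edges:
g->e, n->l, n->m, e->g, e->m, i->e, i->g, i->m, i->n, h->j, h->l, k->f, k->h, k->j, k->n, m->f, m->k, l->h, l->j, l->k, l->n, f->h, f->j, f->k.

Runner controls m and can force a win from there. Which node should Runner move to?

A0 = {j}
A1: add {f, h} — f (Runner) has f→j; h (Runner) has h→j.
A2: add {m} — m (Runner) has m→f.
A3: add {e} — e (Runner) has e→m.
A4: add {g} — g (Runner) has g→e.
A5 = A4; e.g. i (Keeper) can still go to n. Fixed point.
From m, successor f is in the attractor (rank 1); the other successor k is not.

f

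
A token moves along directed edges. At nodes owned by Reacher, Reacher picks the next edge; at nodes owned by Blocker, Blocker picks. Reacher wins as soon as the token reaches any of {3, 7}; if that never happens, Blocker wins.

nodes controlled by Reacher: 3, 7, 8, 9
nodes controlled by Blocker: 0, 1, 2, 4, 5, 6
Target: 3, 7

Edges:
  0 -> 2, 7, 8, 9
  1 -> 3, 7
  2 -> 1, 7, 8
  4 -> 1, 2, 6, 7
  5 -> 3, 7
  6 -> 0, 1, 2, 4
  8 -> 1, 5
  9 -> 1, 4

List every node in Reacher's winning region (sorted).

0, 1, 2, 3, 5, 7, 8, 9

A0 = {3, 7}
A1: add {1, 5} — 1 (Blocker): all of {3, 7} already in; 5 (Blocker): all of {3, 7} already in.
A2: add {8, 9} — 8 (Reacher) has 8→1; 9 (Reacher) has 9→1.
A3: add {2} — 2 (Blocker): all of {1, 7, 8} already in.
A4: add {0} — 0 (Blocker): all of {2, 7, 8, 9} already in.
A5 = A4; e.g. 4 (Blocker) can still go to 6. Fixed point.
Reacher's winning region = {0, 1, 2, 3, 5, 7, 8, 9}.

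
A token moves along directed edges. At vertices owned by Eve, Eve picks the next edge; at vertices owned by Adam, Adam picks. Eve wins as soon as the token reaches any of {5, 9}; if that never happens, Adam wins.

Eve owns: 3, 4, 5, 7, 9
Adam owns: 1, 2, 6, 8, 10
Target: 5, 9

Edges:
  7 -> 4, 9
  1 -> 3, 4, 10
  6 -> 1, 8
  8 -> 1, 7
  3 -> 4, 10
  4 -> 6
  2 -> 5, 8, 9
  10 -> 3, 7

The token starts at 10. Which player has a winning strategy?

Adam

A0 = {5, 9}
A1: add {7} — 7 (Eve) has 7→9.
A2 = A1; e.g. 1 (Adam) can still go to 3. Fixed point.
10 never enters the attractor, so Adam can avoid the target forever.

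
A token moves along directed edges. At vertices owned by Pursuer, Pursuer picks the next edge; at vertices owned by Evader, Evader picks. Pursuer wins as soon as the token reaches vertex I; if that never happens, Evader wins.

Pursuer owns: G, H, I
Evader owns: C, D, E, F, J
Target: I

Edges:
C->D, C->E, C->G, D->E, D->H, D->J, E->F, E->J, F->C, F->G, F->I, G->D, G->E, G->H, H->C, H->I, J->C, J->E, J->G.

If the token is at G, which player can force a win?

Pursuer

A0 = {I}
A1: add {H} — H (Pursuer) has H→I.
A2: add {G} — G (Pursuer) has G→H.
A3 = A2; e.g. C (Evader) can still go to D. Fixed point.
G ∈ A2, so Pursuer can force the target.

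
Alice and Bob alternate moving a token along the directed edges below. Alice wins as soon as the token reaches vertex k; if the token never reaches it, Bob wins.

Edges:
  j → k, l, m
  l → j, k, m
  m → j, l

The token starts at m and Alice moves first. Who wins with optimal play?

Track states (vertex, player-to-move).
A0 = {(k,Alice), (k,Bob)}
A1: add {(j,Alice), (l,Alice)}.
A2: add {(m,Bob)}.
A3 = A2; e.g. (j,Bob) stays out. (m,Alice) never enters ⇒ Bob avoids the target.

Bob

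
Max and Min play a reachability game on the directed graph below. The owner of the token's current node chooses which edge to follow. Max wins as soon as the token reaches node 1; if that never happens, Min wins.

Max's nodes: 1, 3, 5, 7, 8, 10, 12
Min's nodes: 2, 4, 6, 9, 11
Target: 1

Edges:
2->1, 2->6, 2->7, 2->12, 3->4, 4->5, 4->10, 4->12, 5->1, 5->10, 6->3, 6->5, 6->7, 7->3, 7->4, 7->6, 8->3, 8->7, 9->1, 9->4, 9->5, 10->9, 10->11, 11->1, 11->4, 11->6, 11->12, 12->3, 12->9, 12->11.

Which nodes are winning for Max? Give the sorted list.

A0 = {1}
A1: add {5} — 5 (Max) has 5→1.
A2 = A1; e.g. 2 (Min) can still go to 6. Fixed point.
Max's winning region = {1, 5}.

1, 5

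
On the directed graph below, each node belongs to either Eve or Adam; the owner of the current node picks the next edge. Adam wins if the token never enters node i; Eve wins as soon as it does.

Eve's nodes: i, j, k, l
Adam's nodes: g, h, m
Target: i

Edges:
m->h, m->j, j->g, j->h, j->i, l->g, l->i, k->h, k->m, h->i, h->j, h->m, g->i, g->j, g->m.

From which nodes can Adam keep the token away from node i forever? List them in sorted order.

A0 = {i}
A1: add {j, l} — j (Eve) has j→i; l (Eve) has l→i.
A2 = A1; e.g. g (Adam) can still go to m. Fixed point.
Eve's attractor = {i, j, l}; Adam avoids the target exactly from the complement.

g, h, k, m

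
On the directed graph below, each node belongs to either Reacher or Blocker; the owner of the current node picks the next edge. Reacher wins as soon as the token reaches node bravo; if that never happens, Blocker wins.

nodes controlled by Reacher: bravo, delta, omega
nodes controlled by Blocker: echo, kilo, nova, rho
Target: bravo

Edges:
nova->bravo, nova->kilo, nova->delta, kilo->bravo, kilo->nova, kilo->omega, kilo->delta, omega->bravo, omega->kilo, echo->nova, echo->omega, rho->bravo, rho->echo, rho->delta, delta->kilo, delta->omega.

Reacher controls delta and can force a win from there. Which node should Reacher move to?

A0 = {bravo}
A1: add {omega} — omega (Reacher) has omega→bravo.
A2: add {delta} — delta (Reacher) has delta→omega.
A3 = A2; e.g. nova (Blocker) can still go to kilo. Fixed point.
From delta, successor omega is in the attractor (rank 1); the other successor kilo is not.

omega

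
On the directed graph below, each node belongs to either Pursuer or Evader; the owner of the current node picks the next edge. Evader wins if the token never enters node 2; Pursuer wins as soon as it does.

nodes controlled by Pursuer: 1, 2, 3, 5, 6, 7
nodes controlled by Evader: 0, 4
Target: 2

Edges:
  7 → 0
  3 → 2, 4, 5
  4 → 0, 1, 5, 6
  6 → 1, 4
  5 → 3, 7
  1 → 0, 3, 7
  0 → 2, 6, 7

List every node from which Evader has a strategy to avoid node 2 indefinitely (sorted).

A0 = {2}
A1: add {3} — 3 (Pursuer) has 3→2.
A2: add {1, 5} — 1 (Pursuer) has 1→3; 5 (Pursuer) has 5→3.
A3: add {6} — 6 (Pursuer) has 6→1.
A4 = A3; e.g. 0 (Evader) can still go to 7. Fixed point.
Pursuer's attractor = {1, 2, 3, 5, 6}; Evader avoids the target exactly from the complement.

0, 4, 7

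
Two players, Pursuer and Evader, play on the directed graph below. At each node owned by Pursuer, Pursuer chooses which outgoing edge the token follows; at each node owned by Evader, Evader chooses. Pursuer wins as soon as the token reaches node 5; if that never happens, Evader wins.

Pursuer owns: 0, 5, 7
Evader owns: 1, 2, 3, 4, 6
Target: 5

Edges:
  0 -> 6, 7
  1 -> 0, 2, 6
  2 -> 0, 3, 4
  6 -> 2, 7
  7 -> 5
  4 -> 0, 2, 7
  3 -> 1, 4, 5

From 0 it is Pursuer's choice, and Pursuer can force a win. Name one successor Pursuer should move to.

7

A0 = {5}
A1: add {7} — 7 (Pursuer) has 7→5.
A2: add {0} — 0 (Pursuer) has 0→7.
A3 = A2; e.g. 1 (Evader) can still go to 2. Fixed point.
From 0, successor 7 is in the attractor (rank 1); the other successor 6 is not.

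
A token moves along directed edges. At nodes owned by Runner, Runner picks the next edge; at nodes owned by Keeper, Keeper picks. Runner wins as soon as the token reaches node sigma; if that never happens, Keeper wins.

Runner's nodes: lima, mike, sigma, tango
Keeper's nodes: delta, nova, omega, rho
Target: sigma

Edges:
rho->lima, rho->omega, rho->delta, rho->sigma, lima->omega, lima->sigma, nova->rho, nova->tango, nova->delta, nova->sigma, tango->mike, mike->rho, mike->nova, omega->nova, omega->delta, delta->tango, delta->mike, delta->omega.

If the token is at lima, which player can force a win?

A0 = {sigma}
A1: add {lima} — lima (Runner) has lima→sigma.
A2 = A1; e.g. rho (Keeper) can still go to omega. Fixed point.
lima ∈ A1, so Runner can force the target.

Runner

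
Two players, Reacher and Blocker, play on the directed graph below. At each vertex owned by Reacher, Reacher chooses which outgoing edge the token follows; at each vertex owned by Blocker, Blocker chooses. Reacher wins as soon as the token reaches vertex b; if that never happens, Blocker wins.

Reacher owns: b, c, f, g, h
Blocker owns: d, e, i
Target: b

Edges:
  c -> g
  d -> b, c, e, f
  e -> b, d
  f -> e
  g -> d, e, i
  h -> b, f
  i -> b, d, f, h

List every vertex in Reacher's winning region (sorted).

A0 = {b}
A1: add {h} — h (Reacher) has h→b.
A2 = A1; e.g. c (Reacher) has no edge into A1. Fixed point.
Reacher's winning region = {b, h}.

b, h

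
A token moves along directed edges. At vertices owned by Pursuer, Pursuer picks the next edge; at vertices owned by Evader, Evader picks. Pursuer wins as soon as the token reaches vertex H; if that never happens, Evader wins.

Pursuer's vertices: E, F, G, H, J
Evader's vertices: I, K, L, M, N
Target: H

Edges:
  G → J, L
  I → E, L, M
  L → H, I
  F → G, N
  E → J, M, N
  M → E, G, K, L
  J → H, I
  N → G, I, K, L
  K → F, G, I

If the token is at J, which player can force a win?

A0 = {H}
A1: add {J} — J (Pursuer) has J→H.
J ∈ A1, so Pursuer can force the target.

Pursuer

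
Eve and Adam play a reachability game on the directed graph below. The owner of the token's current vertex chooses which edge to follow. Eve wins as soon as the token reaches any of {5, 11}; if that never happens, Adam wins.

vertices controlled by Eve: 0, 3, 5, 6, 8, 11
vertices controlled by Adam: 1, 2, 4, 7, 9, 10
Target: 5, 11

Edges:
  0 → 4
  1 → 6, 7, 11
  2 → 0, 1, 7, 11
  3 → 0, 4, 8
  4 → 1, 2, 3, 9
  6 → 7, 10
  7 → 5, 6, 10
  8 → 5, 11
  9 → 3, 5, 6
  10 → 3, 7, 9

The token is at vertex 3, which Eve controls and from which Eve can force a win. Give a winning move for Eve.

A0 = {5, 11}
A1: add {8} — 8 (Eve) has 8→5.
A2: add {3} — 3 (Eve) has 3→8.
A3 = A2; e.g. 0 (Eve) has no edge into A2. Fixed point.
From 3, successor 8 is in the attractor (rank 1); the other successors 0, 4 are not.

8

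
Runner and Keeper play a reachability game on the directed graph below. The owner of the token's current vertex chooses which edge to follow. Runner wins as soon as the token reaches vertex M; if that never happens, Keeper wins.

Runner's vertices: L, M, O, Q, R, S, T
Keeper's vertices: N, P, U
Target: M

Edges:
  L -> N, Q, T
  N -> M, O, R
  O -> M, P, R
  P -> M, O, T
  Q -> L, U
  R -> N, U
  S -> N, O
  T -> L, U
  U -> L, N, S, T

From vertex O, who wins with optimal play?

Runner

A0 = {M}
A1: add {O} — O (Runner) has O→M.
O ∈ A1, so Runner can force the target.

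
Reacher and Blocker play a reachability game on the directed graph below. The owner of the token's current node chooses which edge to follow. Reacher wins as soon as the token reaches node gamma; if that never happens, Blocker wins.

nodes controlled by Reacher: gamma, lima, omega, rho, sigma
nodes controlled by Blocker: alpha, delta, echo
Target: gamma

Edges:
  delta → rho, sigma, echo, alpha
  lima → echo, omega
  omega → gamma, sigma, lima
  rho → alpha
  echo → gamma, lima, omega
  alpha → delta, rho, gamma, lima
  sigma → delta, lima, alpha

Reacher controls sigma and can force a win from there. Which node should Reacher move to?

lima

A0 = {gamma}
A1: add {omega} — omega (Reacher) has omega→gamma.
A2: add {lima} — lima (Reacher) has lima→omega.
A3: add {echo, sigma} — sigma (Reacher) has sigma→lima; echo (Blocker): all of {gamma, lima, omega} already in.
A4 = A3; e.g. delta (Blocker) can still go to rho. Fixed point.
From sigma, successor lima is in the attractor (rank 2); the other successors alpha, delta are not.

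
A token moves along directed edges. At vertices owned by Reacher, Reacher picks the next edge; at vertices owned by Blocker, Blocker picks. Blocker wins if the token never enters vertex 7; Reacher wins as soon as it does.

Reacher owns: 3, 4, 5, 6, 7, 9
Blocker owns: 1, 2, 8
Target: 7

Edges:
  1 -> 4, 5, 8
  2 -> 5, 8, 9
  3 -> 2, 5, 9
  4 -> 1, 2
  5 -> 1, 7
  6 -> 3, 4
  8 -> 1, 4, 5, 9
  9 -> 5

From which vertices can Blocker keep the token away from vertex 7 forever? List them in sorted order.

A0 = {7}
A1: add {5} — 5 (Reacher) has 5→7.
A2: add {3, 9} — 3 (Reacher) has 3→5; 9 (Reacher) has 9→5.
A3: add {6} — 6 (Reacher) has 6→3.
A4 = A3; e.g. 1 (Blocker) can still go to 4. Fixed point.
Reacher's attractor = {3, 5, 6, 7, 9}; Blocker avoids the target exactly from the complement.

1, 2, 4, 8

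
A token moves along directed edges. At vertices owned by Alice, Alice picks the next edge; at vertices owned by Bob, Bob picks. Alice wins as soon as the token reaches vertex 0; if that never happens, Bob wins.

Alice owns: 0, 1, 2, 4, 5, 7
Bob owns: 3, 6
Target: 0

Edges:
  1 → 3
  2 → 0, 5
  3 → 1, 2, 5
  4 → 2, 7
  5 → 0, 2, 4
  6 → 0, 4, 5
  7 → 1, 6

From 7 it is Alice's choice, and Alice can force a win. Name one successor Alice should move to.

6

A0 = {0}
A1: add {2, 5} — 2 (Alice) has 2→0; 5 (Alice) has 5→0.
A2: add {4} — 4 (Alice) has 4→2.
A3: add {6} — 6 (Bob): all of {0, 4, 5} already in.
A4: add {7} — 7 (Alice) has 7→6.
A5 = A4; e.g. 1 (Alice) has no edge into A4. Fixed point.
From 7, successor 6 is in the attractor (rank 3); the other successor 1 is not.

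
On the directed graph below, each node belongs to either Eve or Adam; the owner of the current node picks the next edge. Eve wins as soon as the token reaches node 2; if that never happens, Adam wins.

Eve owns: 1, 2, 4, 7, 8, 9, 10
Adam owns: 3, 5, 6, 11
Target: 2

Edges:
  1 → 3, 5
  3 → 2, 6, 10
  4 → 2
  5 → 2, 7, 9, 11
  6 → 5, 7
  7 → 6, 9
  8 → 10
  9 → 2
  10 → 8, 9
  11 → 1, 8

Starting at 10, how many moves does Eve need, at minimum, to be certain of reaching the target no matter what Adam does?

2

A0 = {2}
A1: add {4, 9} — 4 (Eve) has 4→2; 9 (Eve) has 9→2.
A2: add {7, 10} — 7 (Eve) has 7→9; 10 (Eve) has 10→9.
10 enters the attractor at level 2, so Eve can force the target in 2 moves from there.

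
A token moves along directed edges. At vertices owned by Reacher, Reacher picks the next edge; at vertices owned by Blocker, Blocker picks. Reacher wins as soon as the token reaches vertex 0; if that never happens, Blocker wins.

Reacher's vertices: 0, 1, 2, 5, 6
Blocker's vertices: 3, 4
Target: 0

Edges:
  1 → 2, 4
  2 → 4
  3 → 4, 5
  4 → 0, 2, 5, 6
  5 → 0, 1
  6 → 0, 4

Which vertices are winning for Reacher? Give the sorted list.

0, 5, 6

A0 = {0}
A1: add {5, 6} — 5 (Reacher) has 5→0; 6 (Reacher) has 6→0.
A2 = A1; e.g. 1 (Reacher) has no edge into A1. Fixed point.
Reacher's winning region = {0, 5, 6}.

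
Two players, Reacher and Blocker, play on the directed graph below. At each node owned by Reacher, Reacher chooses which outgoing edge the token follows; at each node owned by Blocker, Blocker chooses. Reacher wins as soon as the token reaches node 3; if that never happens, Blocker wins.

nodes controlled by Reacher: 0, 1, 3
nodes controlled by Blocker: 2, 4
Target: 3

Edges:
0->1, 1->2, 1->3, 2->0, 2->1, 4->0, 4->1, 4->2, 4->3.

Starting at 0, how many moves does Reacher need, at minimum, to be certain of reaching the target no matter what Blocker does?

2

A0 = {3}
A1: add {1} — 1 (Reacher) has 1→3.
A2: add {0} — 0 (Reacher) has 0→1.
0 enters the attractor at level 2, so Reacher can force the target in 2 moves from there.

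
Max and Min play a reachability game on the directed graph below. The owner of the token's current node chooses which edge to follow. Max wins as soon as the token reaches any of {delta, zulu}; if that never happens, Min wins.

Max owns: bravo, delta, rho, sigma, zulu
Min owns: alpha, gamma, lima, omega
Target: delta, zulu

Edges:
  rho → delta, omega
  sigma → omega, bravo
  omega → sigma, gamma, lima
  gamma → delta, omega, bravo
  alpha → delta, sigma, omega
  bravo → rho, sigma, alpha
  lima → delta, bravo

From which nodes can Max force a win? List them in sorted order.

bravo, delta, lima, rho, sigma, zulu

A0 = {delta, zulu}
A1: add {rho} — rho (Max) has rho→delta.
A2: add {bravo} — bravo (Max) has bravo→rho.
A3: add {lima, sigma} — sigma (Max) has sigma→bravo; lima (Min): all of {delta, bravo} already in.
A4 = A3; e.g. omega (Min) can still go to gamma. Fixed point.
Max's winning region = {bravo, delta, lima, rho, sigma, zulu}.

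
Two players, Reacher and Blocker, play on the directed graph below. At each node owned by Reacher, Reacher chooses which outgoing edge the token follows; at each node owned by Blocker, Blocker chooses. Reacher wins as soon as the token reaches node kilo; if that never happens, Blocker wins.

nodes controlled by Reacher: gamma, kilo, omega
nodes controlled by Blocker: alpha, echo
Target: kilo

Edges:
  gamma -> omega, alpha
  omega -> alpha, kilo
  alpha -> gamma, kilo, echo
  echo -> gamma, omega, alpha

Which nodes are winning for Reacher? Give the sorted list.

gamma, kilo, omega

A0 = {kilo}
A1: add {omega} — omega (Reacher) has omega→kilo.
A2: add {gamma} — gamma (Reacher) has gamma→omega.
A3 = A2; e.g. alpha (Blocker) can still go to echo. Fixed point.
Reacher's winning region = {gamma, kilo, omega}.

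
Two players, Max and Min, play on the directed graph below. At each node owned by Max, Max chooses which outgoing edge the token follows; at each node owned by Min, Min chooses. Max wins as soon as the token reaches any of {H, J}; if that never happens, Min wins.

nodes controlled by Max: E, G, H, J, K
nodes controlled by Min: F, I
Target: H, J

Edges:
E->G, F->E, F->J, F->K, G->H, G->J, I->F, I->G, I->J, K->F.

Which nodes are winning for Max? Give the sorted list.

E, G, H, J

A0 = {H, J}
A1: add {G} — G (Max) has G→H.
A2: add {E} — E (Max) has E→G.
A3 = A2; e.g. F (Min) can still go to K. Fixed point.
Max's winning region = {E, G, H, J}.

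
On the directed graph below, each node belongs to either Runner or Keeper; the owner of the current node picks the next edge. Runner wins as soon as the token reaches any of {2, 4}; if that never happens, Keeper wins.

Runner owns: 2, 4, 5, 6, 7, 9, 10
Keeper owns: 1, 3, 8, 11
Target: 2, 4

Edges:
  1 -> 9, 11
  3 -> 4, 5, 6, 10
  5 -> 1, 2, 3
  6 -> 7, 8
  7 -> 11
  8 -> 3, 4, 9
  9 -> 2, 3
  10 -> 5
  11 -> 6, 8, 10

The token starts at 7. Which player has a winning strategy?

Keeper

A0 = {2, 4}
A1: add {5, 9} — 5 (Runner) has 5→2; 9 (Runner) has 9→2.
A2: add {10} — 10 (Runner) has 10→5.
A3 = A2; e.g. 1 (Keeper) can still go to 11. Fixed point.
7 never enters the attractor, so Keeper can avoid the target forever.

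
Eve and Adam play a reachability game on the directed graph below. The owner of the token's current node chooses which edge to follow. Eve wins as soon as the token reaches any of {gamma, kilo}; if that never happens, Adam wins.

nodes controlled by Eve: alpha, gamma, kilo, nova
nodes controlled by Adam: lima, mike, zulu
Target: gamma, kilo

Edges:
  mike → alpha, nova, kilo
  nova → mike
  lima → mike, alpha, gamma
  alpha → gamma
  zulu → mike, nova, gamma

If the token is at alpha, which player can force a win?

Eve

A0 = {gamma, kilo}
A1: add {alpha} — alpha (Eve) has alpha→gamma.
A2 = A1; e.g. lima (Adam) can still go to mike. Fixed point.
alpha ∈ A1, so Eve can force the target.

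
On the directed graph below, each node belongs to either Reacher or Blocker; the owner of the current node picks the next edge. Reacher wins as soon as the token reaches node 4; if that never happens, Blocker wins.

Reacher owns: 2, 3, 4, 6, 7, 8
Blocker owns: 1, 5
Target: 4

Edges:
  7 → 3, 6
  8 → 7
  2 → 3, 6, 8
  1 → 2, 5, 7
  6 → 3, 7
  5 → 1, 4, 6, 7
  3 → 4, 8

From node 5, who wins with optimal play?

Blocker

A0 = {4}
A1: add {3} — 3 (Reacher) has 3→4.
A2: add {2, 6, 7} — 2 (Reacher) has 2→3; 6 (Reacher) has 6→3; 7 (Reacher) has 7→3.
A3: add {8} — 8 (Reacher) has 8→7.
A4 = A3; e.g. 1 (Blocker) can still go to 5. Fixed point.
5 never enters the attractor, so Blocker can avoid the target forever.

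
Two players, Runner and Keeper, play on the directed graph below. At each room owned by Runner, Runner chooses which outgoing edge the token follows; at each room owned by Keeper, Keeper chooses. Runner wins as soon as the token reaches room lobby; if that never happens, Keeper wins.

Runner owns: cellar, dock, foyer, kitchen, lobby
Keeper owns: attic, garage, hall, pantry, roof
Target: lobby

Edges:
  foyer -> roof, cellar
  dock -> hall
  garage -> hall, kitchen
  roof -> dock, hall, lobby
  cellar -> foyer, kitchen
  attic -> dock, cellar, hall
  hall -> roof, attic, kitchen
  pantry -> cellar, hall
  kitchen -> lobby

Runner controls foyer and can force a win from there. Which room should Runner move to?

cellar

A0 = {lobby}
A1: add {kitchen} — kitchen (Runner) has kitchen→lobby.
A2: add {cellar} — cellar (Runner) has cellar→kitchen.
A3: add {foyer} — foyer (Runner) has foyer→cellar.
A4 = A3; e.g. dock (Runner) has no edge into A3. Fixed point.
From foyer, successor cellar is in the attractor (rank 2); the other successor roof is not.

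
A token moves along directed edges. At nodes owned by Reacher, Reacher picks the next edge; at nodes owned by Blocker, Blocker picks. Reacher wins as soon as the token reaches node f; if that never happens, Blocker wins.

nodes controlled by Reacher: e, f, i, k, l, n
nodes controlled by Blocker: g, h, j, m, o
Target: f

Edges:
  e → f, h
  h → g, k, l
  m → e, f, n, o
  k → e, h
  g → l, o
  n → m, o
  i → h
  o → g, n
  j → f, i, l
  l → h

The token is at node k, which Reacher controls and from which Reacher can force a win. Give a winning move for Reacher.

e

A0 = {f}
A1: add {e} — e (Reacher) has e→f.
A2: add {k} — k (Reacher) has k→e.
A3 = A2; e.g. g (Blocker) can still go to l. Fixed point.
From k, successor e is in the attractor (rank 1); the other successor h is not.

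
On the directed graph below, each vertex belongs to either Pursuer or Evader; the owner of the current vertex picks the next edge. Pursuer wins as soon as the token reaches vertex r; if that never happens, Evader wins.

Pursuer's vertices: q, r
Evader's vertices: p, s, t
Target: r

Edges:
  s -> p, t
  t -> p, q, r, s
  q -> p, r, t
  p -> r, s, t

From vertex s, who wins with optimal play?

Evader

A0 = {r}
A1: add {q} — q (Pursuer) has q→r.
A2 = A1; e.g. p (Evader) can still go to s. Fixed point.
s never enters the attractor, so Evader can avoid the target forever.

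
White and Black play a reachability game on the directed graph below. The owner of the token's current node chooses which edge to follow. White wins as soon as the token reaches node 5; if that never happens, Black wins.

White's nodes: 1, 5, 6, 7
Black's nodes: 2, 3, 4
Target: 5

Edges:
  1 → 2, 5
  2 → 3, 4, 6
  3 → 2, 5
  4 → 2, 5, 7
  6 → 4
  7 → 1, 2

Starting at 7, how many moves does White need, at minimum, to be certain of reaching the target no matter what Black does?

A0 = {5}
A1: add {1} — 1 (White) has 1→5.
A2: add {7} — 7 (White) has 7→1.
A3 = A2; e.g. 2 (Black) can still go to 3. Fixed point.
7 enters the attractor at level 2, so White can force the target in 2 moves from there.

2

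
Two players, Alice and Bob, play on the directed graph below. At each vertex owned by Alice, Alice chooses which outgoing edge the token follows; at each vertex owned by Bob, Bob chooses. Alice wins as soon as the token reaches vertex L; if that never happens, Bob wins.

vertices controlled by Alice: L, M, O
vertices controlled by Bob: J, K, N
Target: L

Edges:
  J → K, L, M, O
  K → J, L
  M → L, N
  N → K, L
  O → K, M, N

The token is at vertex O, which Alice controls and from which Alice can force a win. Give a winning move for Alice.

M

A0 = {L}
A1: add {M} — M (Alice) has M→L.
A2: add {O} — O (Alice) has O→M.
A3 = A2; e.g. J (Bob) can still go to K. Fixed point.
From O, successor M is in the attractor (rank 1); the other successors K, N are not.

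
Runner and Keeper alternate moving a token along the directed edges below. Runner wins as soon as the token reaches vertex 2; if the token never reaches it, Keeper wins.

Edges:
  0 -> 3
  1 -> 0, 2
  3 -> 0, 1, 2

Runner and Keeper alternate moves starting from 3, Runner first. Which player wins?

Track states (vertex, player-to-move).
A0 = {(2,Runner), (2,Keeper)}
A1: add {(1,Runner), (3,Runner)}.
(3,Runner) ∈ A1 ⇒ Runner forces the target.

Runner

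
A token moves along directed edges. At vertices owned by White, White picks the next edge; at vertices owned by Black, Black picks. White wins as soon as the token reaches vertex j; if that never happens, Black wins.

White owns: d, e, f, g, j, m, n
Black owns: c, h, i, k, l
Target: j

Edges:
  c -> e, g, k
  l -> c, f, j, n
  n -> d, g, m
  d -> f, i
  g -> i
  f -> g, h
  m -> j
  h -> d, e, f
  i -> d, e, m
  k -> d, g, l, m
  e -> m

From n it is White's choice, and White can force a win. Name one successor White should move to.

m

A0 = {j}
A1: add {m} — m (White) has m→j.
A2: add {e, n} — e (White) has e→m; n (White) has n→m.
A3 = A2; e.g. c (Black) can still go to g. Fixed point.
From n, successor m is in the attractor (rank 1); the other successors d, g are not.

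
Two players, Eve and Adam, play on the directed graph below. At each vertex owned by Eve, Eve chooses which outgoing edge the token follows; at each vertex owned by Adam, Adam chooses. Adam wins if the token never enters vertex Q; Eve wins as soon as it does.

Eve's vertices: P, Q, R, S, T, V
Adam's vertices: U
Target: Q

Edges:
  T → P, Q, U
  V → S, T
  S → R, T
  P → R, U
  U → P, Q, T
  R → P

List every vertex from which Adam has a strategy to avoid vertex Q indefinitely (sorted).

A0 = {Q}
A1: add {T} — T (Eve) has T→Q.
A2: add {S, V} — S (Eve) has S→T; V (Eve) has V→T.
A3 = A2; e.g. P (Eve) has no edge into A2. Fixed point.
Eve's attractor = {Q, S, T, V}; Adam avoids the target exactly from the complement.

P, R, U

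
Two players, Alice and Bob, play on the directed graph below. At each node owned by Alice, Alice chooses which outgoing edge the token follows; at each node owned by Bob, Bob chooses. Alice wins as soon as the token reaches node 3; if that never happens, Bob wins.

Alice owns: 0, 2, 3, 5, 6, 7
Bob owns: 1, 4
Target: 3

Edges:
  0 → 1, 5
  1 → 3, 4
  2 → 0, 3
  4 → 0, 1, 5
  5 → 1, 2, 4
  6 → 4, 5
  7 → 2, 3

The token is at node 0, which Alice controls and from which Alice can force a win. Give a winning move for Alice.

A0 = {3}
A1: add {2, 7} — 2 (Alice) has 2→3; 7 (Alice) has 7→3.
A2: add {5} — 5 (Alice) has 5→2.
A3: add {0, 6} — 0 (Alice) has 0→5; 6 (Alice) has 6→5.
A4 = A3; e.g. 1 (Bob) can still go to 4. Fixed point.
From 0, successor 5 is in the attractor (rank 2); the other successor 1 is not.

5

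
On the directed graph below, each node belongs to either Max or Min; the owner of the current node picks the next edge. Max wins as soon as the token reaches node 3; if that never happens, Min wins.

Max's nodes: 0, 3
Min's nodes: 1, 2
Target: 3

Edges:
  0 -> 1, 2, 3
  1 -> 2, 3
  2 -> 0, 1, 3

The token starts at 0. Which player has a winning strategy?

A0 = {3}
A1: add {0} — 0 (Max) has 0→3.
A2 = A1; e.g. 1 (Min) can still go to 2. Fixed point.
0 ∈ A1, so Max can force the target.

Max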